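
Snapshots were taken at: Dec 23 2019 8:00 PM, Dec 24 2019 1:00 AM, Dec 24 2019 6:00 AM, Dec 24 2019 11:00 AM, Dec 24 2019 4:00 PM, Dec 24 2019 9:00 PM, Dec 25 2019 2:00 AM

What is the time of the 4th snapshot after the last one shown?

Dec 25 2019 10:00 PM

Gaps: 5, 5, 5, 5, 5, 5 hours — each event is 5 hours after the previous one.
Dec 25 2019 2:00 AM + 5 h = Dec 25 2019 7:00 AM.
Dec 25 2019 7:00 AM + 5 h = Dec 25 2019 12:00 PM.
Dec 25 2019 12:00 PM + 5 h = Dec 25 2019 5:00 PM.
Dec 25 2019 5:00 PM + 5 h = Dec 25 2019 10:00 PM.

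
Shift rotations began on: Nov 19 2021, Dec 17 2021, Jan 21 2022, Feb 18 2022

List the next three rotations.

All dates are Fridays, 28, 35, 28 days apart.
Specifically, the 3rd Friday of each month.
March 2022 — 3rd Friday is Mar 18 2022.
3rd Friday of April 2022: Apr 15 2022.
May 2022 — 3rd Friday is May 20 2022.

Mar 18 2022, Apr 15 2022, May 20 2022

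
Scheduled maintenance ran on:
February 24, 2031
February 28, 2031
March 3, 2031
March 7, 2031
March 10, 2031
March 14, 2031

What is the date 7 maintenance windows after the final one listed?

April 7, 2031

Gaps: 4, 3, 4, 3, 4 days — not constant, but cyclic with period 2.
The events fall on every Monday and Friday.
Next Monday: March 17, 2031.
The following Friday is March 21, 2031.
The following Monday is March 24, 2031.
Next Friday: March 28, 2031.
The following Monday is March 31, 2031.
The following Friday is April 4, 2031.
Next Monday: April 7, 2031.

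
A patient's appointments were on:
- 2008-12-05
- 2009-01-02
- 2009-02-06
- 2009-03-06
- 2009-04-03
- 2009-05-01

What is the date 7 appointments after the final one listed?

2009-12-04

All dates are Fridays, 28, 35, 28, 28, 28 days apart.
Specifically, the 1st Friday of each month.
June 2009 — 1st Friday is 2009-06-05.
July 2009 — 1st Friday is 2009-07-03.
August 2009 — 1st Friday is 2009-08-07.
1st Friday of September 2009: 2009-09-04.
1st Friday of October 2009: 2009-10-02.
November 2009 — 1st Friday is 2009-11-06.
1st Friday of December 2009: 2009-12-04.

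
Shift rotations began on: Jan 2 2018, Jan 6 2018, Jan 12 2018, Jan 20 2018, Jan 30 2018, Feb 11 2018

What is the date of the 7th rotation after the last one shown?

The spacing grows by 2 each time: 4, 6, 8, 10, 12 days.
Next gap: 14 days. Feb 11 2018 + 14 days = Feb 25 2018.
Next gap: 16 days. Feb 25 2018 + 16 days = Mar 13 2018.
Next gap: 18 days. Mar 13 2018 + 18 days = Mar 31 2018.
Next gap: 20 days. Mar 31 2018 + 20 days = Apr 20 2018.
Next gap: 22 days. Apr 20 2018 + 22 days = May 12 2018.
Next gap: 24 days. May 12 2018 + 24 days = Jun 5 2018.
Next gap: 26 days. Jun 5 2018 + 26 days = Jul 1 2018.

Jul 1 2018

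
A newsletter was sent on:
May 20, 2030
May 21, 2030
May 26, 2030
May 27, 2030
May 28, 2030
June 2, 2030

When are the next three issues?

June 3, 2030; June 4, 2030; June 9, 2030

The gap pattern 1, 5, 1, 1, 5 repeats every 3 events.
These are the Mondays, Tuesdays and Sundays of each week.
The following Monday is June 3, 2030.
Next Tuesday: June 4, 2030.
Next Sunday: June 9, 2030.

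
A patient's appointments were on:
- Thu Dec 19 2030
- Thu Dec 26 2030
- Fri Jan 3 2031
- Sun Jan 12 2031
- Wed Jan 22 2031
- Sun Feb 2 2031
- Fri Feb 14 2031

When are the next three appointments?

Thu Feb 27 2031, Thu Mar 13 2031, Fri Mar 28 2031

The spacing grows by 1 each time: 7, 8, 9, 10, 11, 12 days.
Next gap: 13 days. Fri Feb 14 2031 + 13 days = Thu Feb 27 2031.
Next gap: 14 days. Thu Feb 27 2031 + 14 days = Thu Mar 13 2031.
Next gap: 15 days. Thu Mar 13 2031 + 15 days = Fri Mar 28 2031.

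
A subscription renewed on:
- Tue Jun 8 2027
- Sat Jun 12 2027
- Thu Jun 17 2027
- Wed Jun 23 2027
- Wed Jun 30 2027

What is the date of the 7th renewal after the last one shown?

Intervals are 4, 5, 6, 7 days — an arithmetic progression with common difference 1.
Next gap: 8 days. Wed Jun 30 2027 + 8 days = Thu Jul 8 2027.
Next gap: 9 days. Thu Jul 8 2027 + 9 days = Sat Jul 17 2027.
Next gap: 10 days. Sat Jul 17 2027 + 10 days = Tue Jul 27 2027.
Next gap: 11 days. Tue Jul 27 2027 + 11 days = Sat Aug 7 2027.
Next gap: 12 days. Sat Aug 7 2027 + 12 days = Thu Aug 19 2027.
Next gap: 13 days. Thu Aug 19 2027 + 13 days = Wed Sep 1 2027.
Next gap: 14 days. Wed Sep 1 2027 + 14 days = Wed Sep 15 2027.

Wed Sep 15 2027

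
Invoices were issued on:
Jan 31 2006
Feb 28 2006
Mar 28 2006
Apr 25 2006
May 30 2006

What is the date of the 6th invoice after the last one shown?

Nov 28 2006

Every date is a Tuesday; gaps 28, 28, 28, 35 days.
Each is the last Tuesday of its month (at least one falls on the 29th or later, ruling out '4th Tuesday').
June 2006 ends with Tuesday Jun 27 2006.
July 2006 ends with Tuesday Jul 25 2006.
Last Tuesday of August 2006: Aug 29 2006.
September 2006 ends with Tuesday Sep 26 2006.
October 2006 ends with Tuesday Oct 31 2006.
November 2006 ends with Tuesday Nov 28 2006.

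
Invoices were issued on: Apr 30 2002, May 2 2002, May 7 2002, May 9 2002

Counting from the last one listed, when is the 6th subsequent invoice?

May 30 2002

Every event lands on a Tuesday or Thursday (gaps cycle 2, 5, 2).
So the schedule is: every Tuesday and Thursday.
The following Tuesday is May 14 2002.
Next Thursday: May 16 2002.
The following Tuesday is May 21 2002.
Next Thursday: May 23 2002.
The following Tuesday is May 28 2002.
The following Thursday is May 30 2002.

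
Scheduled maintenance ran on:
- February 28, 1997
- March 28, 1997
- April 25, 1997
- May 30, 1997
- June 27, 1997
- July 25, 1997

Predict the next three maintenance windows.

Every date is a Friday; gaps 28, 28, 35, 28, 28 days.
Each is the last Friday of its month (at least one falls on the 29th or later, ruling out '4th Friday').
Last Friday of August 1997: August 29, 1997.
Last Friday of September 1997: September 26, 1997.
Last Friday of October 1997: October 31, 1997.

August 29, 1997; September 26, 1997; October 31, 1997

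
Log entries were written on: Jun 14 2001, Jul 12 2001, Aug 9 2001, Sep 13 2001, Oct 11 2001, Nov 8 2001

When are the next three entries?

Dec 13 2001, Jan 10 2002, Feb 14 2002

These are Thursdays at 28- or 35-day spacing (28, 28, 35, 28, 28).
The pattern: 2nd Thursday of the month.
2nd Thursday of December 2001: Dec 13 2001.
January 2002 — 2nd Thursday is Jan 10 2002.
February 2002 — 2nd Thursday is Feb 14 2002.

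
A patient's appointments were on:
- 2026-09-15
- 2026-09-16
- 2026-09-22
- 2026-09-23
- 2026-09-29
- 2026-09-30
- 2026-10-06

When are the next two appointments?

The gap pattern 1, 6, 1, 6, 1, 6 repeats every 2 events.
These are the Tuesdays and Wednesdays of each week.
The following Wednesday is 2026-10-07.
Next Tuesday: 2026-10-13.

2026-10-07, 2026-10-13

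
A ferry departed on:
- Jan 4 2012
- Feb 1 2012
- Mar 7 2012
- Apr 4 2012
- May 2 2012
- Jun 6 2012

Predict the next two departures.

Jul 4 2012, Aug 1 2012

Gaps: 28, 35, 28, 28, 35 days — a mix of 28 and 35. Every date is a Wednesday.
Each is the 1st Wednesday of its month.
1st Wednesday of July 2012: Jul 4 2012.
August 2012 — 1st Wednesday is Aug 1 2012.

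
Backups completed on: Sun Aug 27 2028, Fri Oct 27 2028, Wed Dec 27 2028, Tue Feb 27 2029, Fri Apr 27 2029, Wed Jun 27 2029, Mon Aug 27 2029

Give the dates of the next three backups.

Sat Oct 27 2029, Thu Dec 27 2029, Wed Feb 27 2030

Each date is the 27th; the gaps (61, 61, 62, 59, 61, 61) track the month lengths.
The rule is the 27th of every 2 months.
October 2029: Sat Oct 27 2029.
Next: December 2029 → Thu Dec 27 2029.
Next: February 2030 → Wed Feb 27 2030.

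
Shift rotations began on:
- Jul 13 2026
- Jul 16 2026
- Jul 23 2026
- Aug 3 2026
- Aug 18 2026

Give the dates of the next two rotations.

Sep 6 2026, Sep 29 2026

Intervals are 3, 7, 11, 15 days — an arithmetic progression with common difference 4.
Next gap: 19 days. Aug 18 2026 + 19 days = Sep 6 2026.
Next gap: 23 days. Sep 6 2026 + 23 days = Sep 29 2026.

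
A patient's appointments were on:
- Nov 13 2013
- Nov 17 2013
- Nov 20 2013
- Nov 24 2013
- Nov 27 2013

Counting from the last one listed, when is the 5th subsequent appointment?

Dec 15 2013

Gaps: 4, 3, 4, 3 days — not constant, but cyclic with period 2.
The events fall on every Wednesday and Sunday.
The following Sunday is Dec 1 2013.
The following Wednesday is Dec 4 2013.
The following Sunday is Dec 8 2013.
Next Wednesday: Dec 11 2013.
Next Sunday: Dec 15 2013.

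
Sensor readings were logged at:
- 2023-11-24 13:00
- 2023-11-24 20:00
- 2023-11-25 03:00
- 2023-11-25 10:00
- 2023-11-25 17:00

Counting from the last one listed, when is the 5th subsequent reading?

2023-11-27 04:00

The interval is a steady 7 hours (7, 7, 7, 7).
2023-11-25 17:00 + 7 h = 2023-11-26 00:00.
2023-11-26 00:00 + 7 h = 2023-11-26 07:00.
2023-11-26 07:00 + 7 h = 2023-11-26 14:00.
2023-11-26 14:00 + 7 h = 2023-11-26 21:00.
2023-11-26 21:00 + 7 h = 2023-11-27 04:00.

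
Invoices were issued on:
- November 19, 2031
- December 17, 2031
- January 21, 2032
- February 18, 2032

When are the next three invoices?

Gaps: 28, 35, 28 days — a mix of 28 and 35. Every date is a Wednesday.
Each is the 3rd Wednesday of its month.
March 2032 — 3rd Wednesday is March 17, 2032.
April 2032 — 3rd Wednesday is April 21, 2032.
May 2032 — 3rd Wednesday is May 19, 2032.

March 17, 2032; April 21, 2032; May 19, 2032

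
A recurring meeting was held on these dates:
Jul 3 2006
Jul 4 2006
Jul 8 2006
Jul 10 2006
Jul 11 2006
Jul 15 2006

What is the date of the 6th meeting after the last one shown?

The gap pattern 1, 4, 2, 1, 4 repeats every 3 events.
These are the Mondays, Tuesdays and Saturdays of each week.
Next Monday: Jul 17 2006.
Next Tuesday: Jul 18 2006.
The following Saturday is Jul 22 2006.
Next Monday: Jul 24 2006.
The following Tuesday is Jul 25 2006.
Next Saturday: Jul 29 2006.

Jul 29 2006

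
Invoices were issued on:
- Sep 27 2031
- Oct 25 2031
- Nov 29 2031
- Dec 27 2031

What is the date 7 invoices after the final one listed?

All Saturdays; the gaps (28, 35, 28) vary with month length.
This is the last Saturday of each month.
Last Saturday of January 2032: Jan 31 2032.
February 2032 ends with Saturday Feb 28 2032.
March 2032 ends with Saturday Mar 27 2032.
April 2032 ends with Saturday Apr 24 2032.
Last Saturday of May 2032: May 29 2032.
Last Saturday of June 2032: Jun 26 2032.
Last Saturday of July 2032: Jul 31 2032.

Jul 31 2032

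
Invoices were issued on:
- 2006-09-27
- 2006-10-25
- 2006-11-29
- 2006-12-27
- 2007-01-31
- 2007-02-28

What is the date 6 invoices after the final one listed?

2007-08-29

Every date is a Wednesday; gaps 28, 35, 28, 35, 28 days.
Each is the last Wednesday of its month (at least one falls on the 29th or later, ruling out '4th Wednesday').
Last Wednesday of March 2007: 2007-03-28.
April 2007 ends with Wednesday 2007-04-25.
May 2007 ends with Wednesday 2007-05-30.
June 2007 ends with Wednesday 2007-06-27.
July 2007 ends with Wednesday 2007-07-25.
August 2007 ends with Wednesday 2007-08-29.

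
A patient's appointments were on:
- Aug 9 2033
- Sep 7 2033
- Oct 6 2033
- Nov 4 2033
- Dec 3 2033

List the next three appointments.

The spacing is 29, 29, 29, 29 days — always 29 days.
Dec 3 2033 + 29 days = Jan 1 2034.
Jan 1 2034 + 29 days = Jan 30 2034.
Jan 30 2034 + 29 days = Feb 28 2034.

Jan 1 2034, Jan 30 2034, Feb 28 2034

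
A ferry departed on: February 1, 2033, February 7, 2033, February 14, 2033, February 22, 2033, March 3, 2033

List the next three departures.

Intervals are 6, 7, 8, 9 days — an arithmetic progression with common difference 1.
Next gap: 10 days. March 3, 2033 + 10 days = March 13, 2033.
Next gap: 11 days. March 13, 2033 + 11 days = March 24, 2033.
Next gap: 12 days. March 24, 2033 + 12 days = April 5, 2033.

March 13, 2033; March 24, 2033; April 5, 2033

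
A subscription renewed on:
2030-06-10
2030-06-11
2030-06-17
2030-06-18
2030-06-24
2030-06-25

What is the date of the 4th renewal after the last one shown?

2030-07-09

Gaps: 1, 6, 1, 6, 1 days — not constant, but cyclic with period 2.
The events fall on every Monday and Tuesday.
Next Monday: 2030-07-01.
The following Tuesday is 2030-07-02.
Next Monday: 2030-07-08.
Next Tuesday: 2030-07-09.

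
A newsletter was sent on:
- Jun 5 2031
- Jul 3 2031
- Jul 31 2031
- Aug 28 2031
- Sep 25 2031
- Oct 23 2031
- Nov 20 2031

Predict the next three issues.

Dec 18 2031, Jan 15 2032, Feb 12 2032

Gaps between consecutive events: 28, 28, 28, 28, 28, 28 days — a constant 28-day interval.
Nov 20 2031 + 28 days = Dec 18 2031.
Dec 18 2031 + 28 days = Jan 15 2032.
Jan 15 2032 + 28 days = Feb 12 2032.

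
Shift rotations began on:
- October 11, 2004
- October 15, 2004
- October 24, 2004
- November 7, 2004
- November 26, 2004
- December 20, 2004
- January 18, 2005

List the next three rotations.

February 21, 2005; April 1, 2005; May 15, 2005

Gaps: 4, 9, 14, 19, 24, 29 days — each gap is 5 larger than the previous one.
Next gap: 34 days. January 18, 2005 + 34 days = February 21, 2005.
Next gap: 39 days. February 21, 2005 + 39 days = April 1, 2005.
Next gap: 44 days. April 1, 2005 + 44 days = May 15, 2005.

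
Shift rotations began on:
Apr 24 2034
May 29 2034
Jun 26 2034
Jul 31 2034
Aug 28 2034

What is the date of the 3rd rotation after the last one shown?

Nov 27 2034

These are Mondays with 35, 28, 35, 28-day gaps.
Each is the final Monday of its month — May 29 2034 is past the 28th, so '4th Monday' doesn't fit.
September 2034 ends with Monday Sep 25 2034.
October 2034 ends with Monday Oct 30 2034.
Last Monday of November 2034: Nov 27 2034.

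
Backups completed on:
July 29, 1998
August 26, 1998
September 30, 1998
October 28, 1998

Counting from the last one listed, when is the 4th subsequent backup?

All Wednesdays; the gaps (28, 35, 28) vary with month length.
This is the last Wednesday of each month.
Last Wednesday of November 1998: November 25, 1998.
Last Wednesday of December 1998: December 30, 1998.
Last Wednesday of January 1999: January 27, 1999.
Last Wednesday of February 1999: February 24, 1999.

February 24, 1999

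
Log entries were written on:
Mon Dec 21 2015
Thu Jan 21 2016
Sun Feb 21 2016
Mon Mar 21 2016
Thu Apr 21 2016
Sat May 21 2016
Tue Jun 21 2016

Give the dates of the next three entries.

Each date is the 21st; the gaps (31, 31, 29, 31, 30, 31) track the month lengths.
The rule is the 21st of each month.
Next: July 2016 → Thu Jul 21 2016.
Next: August 2016 → Sun Aug 21 2016.
September 2016: Wed Sep 21 2016.

Thu Jul 21 2016, Sun Aug 21 2016, Wed Sep 21 2016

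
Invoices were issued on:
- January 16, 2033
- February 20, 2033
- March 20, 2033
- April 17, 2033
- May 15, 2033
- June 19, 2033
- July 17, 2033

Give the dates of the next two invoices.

August 21, 2033; September 18, 2033

Gaps: 35, 28, 28, 28, 35, 28 days — a mix of 28 and 35. Every date is a Sunday.
Each is the 3rd Sunday of its month.
3rd Sunday of August 2033: August 21, 2033.
September 2033 — 3rd Sunday is September 18, 2033.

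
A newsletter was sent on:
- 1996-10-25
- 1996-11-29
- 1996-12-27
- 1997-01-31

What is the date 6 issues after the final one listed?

1997-07-25

Every date is a Friday; gaps 35, 28, 35 days.
Each is the last Friday of its month (at least one falls on the 29th or later, ruling out '4th Friday').
February 1997 ends with Friday 1997-02-28.
March 1997 ends with Friday 1997-03-28.
Last Friday of April 1997: 1997-04-25.
May 1997 ends with Friday 1997-05-30.
June 1997 ends with Friday 1997-06-27.
July 1997 ends with Friday 1997-07-25.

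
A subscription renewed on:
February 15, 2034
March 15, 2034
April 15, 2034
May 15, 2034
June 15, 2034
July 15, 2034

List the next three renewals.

Gaps: 28, 31, 30, 31, 30 days — not constant. Every event is on the 15th of the month.
Pattern: the 15th of each month.
August 2034: August 15, 2034.
September 2034: September 15, 2034.
October 2034: October 15, 2034.

August 15, 2034; September 15, 2034; October 15, 2034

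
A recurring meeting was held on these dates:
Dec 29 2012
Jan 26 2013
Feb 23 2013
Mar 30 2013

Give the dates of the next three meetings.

Apr 27 2013, May 25 2013, Jun 29 2013

All Saturdays; the gaps (28, 28, 35) vary with month length.
This is the last Saturday of each month.
April 2013 ends with Saturday Apr 27 2013.
May 2013 ends with Saturday May 25 2013.
June 2013 ends with Saturday Jun 29 2013.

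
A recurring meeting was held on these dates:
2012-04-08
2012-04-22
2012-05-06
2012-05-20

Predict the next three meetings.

2012-06-03, 2012-06-17, 2012-07-01

Every event comes 14 days after the last (14, 14, 14).
2012-05-20 + 14 days = 2012-06-03.
2012-06-03 + 14 days = 2012-06-17.
2012-06-17 + 14 days = 2012-07-01.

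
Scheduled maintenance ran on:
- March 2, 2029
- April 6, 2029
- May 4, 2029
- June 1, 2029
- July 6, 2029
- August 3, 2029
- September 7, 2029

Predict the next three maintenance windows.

October 5, 2029; November 2, 2029; December 7, 2029

These are Fridays at 28- or 35-day spacing (35, 28, 28, 35, 28, 35).
The pattern: 1st Friday of the month.
October 2029 — 1st Friday is October 5, 2029.
November 2029 — 1st Friday is November 2, 2029.
December 2029 — 1st Friday is December 7, 2029.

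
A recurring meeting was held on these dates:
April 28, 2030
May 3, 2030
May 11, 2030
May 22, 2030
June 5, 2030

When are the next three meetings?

Gaps: 5, 8, 11, 14 days — each gap is 3 larger than the previous one.
Next gap: 17 days. June 5, 2030 + 17 days = June 22, 2030.
Next gap: 20 days. June 22, 2030 + 20 days = July 12, 2030.
Next gap: 23 days. July 12, 2030 + 23 days = August 4, 2030.

June 22, 2030; July 12, 2030; August 4, 2030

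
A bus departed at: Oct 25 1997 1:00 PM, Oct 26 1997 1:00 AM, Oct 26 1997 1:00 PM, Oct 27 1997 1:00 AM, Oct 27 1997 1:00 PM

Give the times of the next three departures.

Oct 28 1997 1:00 AM, Oct 28 1997 1:00 PM, Oct 29 1997 1:00 AM

The interval is a steady 12 hours (12, 12, 12, 12).
Oct 27 1997 1:00 PM + 12 h = Oct 28 1997 1:00 AM.
Oct 28 1997 1:00 AM + 12 h = Oct 28 1997 1:00 PM.
Oct 28 1997 1:00 PM + 12 h = Oct 29 1997 1:00 AM.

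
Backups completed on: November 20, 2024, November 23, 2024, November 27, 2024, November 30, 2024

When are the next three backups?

Gaps: 3, 4, 3 days — not constant, but cyclic with period 2.
The events fall on every Wednesday and Saturday.
Next Wednesday: December 4, 2024.
The following Saturday is December 7, 2024.
The following Wednesday is December 11, 2024.

December 4, 2024; December 7, 2024; December 11, 2024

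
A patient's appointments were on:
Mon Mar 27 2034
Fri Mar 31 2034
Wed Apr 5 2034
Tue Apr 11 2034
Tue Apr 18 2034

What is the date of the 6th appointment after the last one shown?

The spacing grows by 1 each time: 4, 5, 6, 7 days.
Next gap: 8 days. Tue Apr 18 2034 + 8 days = Wed Apr 26 2034.
Next gap: 9 days. Wed Apr 26 2034 + 9 days = Fri May 5 2034.
Next gap: 10 days. Fri May 5 2034 + 10 days = Mon May 15 2034.
Next gap: 11 days. Mon May 15 2034 + 11 days = Fri May 26 2034.
Next gap: 12 days. Fri May 26 2034 + 12 days = Wed Jun 7 2034.
Next gap: 13 days. Wed Jun 7 2034 + 13 days = Tue Jun 20 2034.

Tue Jun 20 2034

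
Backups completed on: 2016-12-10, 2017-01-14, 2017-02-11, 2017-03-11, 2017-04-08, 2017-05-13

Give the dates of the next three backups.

All dates are Saturdays, 35, 28, 28, 28, 35 days apart.
Specifically, the 2nd Saturday of each month.
2nd Saturday of June 2017: 2017-06-10.
2nd Saturday of July 2017: 2017-07-08.
2nd Saturday of August 2017: 2017-08-12.

2017-06-10, 2017-07-08, 2017-08-12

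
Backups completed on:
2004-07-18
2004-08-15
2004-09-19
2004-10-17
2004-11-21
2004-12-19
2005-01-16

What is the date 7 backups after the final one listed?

2005-08-21

These are Sundays at 28- or 35-day spacing (28, 35, 28, 35, 28, 28).
The pattern: 3rd Sunday of the month.
3rd Sunday of February 2005: 2005-02-20.
3rd Sunday of March 2005: 2005-03-20.
3rd Sunday of April 2005: 2005-04-17.
3rd Sunday of May 2005: 2005-05-15.
3rd Sunday of June 2005: 2005-06-19.
3rd Sunday of July 2005: 2005-07-17.
3rd Sunday of August 2005: 2005-08-21.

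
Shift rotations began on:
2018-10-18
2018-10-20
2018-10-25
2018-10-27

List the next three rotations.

Gaps: 2, 5, 2 days — not constant, but cyclic with period 2.
The events fall on every Thursday and Saturday.
Next Thursday: 2018-11-01.
Next Saturday: 2018-11-03.
Next Thursday: 2018-11-08.

2018-11-01, 2018-11-03, 2018-11-08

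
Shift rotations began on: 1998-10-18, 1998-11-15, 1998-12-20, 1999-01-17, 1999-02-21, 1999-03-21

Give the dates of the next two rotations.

All dates are Sundays, 28, 35, 28, 35, 28 days apart.
Specifically, the 3rd Sunday of each month.
3rd Sunday of April 1999: 1999-04-18.
May 1999 — 3rd Sunday is 1999-05-16.

1999-04-18, 1999-05-16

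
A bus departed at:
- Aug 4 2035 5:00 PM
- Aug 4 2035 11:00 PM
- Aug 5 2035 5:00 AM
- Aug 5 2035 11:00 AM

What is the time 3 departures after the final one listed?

Spacing: 6, 6, 6 h — constant 6 h.
Aug 5 2035 11:00 AM + 6 h = Aug 5 2035 5:00 PM.
Aug 5 2035 5:00 PM + 6 h = Aug 5 2035 11:00 PM.
Aug 5 2035 11:00 PM + 6 h = Aug 6 2035 5:00 AM.

Aug 6 2035 5:00 AM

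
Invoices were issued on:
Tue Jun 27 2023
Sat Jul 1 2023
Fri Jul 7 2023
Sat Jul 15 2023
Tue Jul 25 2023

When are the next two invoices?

Intervals are 4, 6, 8, 10 days — an arithmetic progression with common difference 2.
Next gap: 12 days. Tue Jul 25 2023 + 12 days = Sun Aug 6 2023.
Next gap: 14 days. Sun Aug 6 2023 + 14 days = Sun Aug 20 2023.

Sun Aug 6 2023, Sun Aug 20 2023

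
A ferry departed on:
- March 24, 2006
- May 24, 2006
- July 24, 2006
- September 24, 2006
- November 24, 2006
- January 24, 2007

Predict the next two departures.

March 24, 2007; May 24, 2007

Gaps: 61, 61, 62, 61, 61 days — not constant. Every event is on the 24th of the month.
Pattern: the 24th of every 2 months.
Next: March 2007 → March 24, 2007.
May 2007: May 24, 2007.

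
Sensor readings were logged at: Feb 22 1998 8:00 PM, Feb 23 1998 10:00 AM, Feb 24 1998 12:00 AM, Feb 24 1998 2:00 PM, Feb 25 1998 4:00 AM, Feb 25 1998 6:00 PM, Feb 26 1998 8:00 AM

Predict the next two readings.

Feb 26 1998 10:00 PM, Feb 27 1998 12:00 PM

Gaps: 14, 14, 14, 14, 14, 14 hours — each event is 14 hours after the previous one.
Feb 26 1998 8:00 AM + 14 h = Feb 26 1998 10:00 PM.
Feb 26 1998 10:00 PM + 14 h = Feb 27 1998 12:00 PM.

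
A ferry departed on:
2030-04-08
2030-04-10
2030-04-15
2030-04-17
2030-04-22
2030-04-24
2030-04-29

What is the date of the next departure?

2030-05-01

The gap pattern 2, 5, 2, 5, 2, 5 repeats every 2 events.
These are the Mondays and Wednesdays of each week.
Next Wednesday: 2030-05-01.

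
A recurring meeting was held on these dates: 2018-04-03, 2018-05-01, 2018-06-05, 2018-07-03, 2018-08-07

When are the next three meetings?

All dates are Tuesdays, 28, 35, 28, 35 days apart.
Specifically, the 1st Tuesday of each month.
1st Tuesday of September 2018: 2018-09-04.
1st Tuesday of October 2018: 2018-10-02.
1st Tuesday of November 2018: 2018-11-06.

2018-09-04, 2018-10-02, 2018-11-06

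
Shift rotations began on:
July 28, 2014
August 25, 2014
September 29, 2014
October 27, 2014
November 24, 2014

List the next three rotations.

December 29, 2014; January 26, 2015; February 23, 2015

These are Mondays with 28, 35, 28, 28-day gaps.
Each is the final Monday of its month — September 29, 2014 is past the 28th, so '4th Monday' doesn't fit.
Last Monday of December 2014: December 29, 2014.
January 2015 ends with Monday January 26, 2015.
February 2015 ends with Monday February 23, 2015.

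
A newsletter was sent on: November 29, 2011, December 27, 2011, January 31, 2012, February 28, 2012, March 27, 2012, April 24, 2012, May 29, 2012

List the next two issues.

June 26, 2012; July 31, 2012

These are Tuesdays with 28, 35, 28, 28, 28, 35-day gaps.
Each is the final Tuesday of its month — November 29, 2011 is past the 28th, so '4th Tuesday' doesn't fit.
Last Tuesday of June 2012: June 26, 2012.
Last Tuesday of July 2012: July 31, 2012.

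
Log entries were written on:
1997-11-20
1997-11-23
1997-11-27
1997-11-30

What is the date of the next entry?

1997-12-04

The gap pattern 3, 4, 3 repeats every 2 events.
These are the Thursdays and Sundays of each week.
Next Thursday: 1997-12-04.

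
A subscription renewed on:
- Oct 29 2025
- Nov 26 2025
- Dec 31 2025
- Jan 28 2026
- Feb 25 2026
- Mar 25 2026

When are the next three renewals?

All Wednesdays; the gaps (28, 35, 28, 28, 28) vary with month length.
This is the last Wednesday of each month.
Last Wednesday of April 2026: Apr 29 2026.
Last Wednesday of May 2026: May 27 2026.
June 2026 ends with Wednesday Jun 24 2026.

Apr 29 2026, May 27 2026, Jun 24 2026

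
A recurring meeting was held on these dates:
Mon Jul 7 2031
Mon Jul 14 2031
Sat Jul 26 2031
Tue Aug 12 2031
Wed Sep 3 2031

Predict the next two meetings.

Tue Sep 30 2031, Sat Nov 1 2031

Gaps: 7, 12, 17, 22 days — each gap is 5 larger than the previous one.
Next gap: 27 days. Wed Sep 3 2031 + 27 days = Tue Sep 30 2031.
Next gap: 32 days. Tue Sep 30 2031 + 32 days = Sat Nov 1 2031.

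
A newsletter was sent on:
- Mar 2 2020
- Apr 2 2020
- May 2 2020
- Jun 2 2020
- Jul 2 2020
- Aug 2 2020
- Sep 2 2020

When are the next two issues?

The day-of-month is always 2 (31, 30, 31, 30, 31, 31 days between events).
So this recurs on the 2nd of each month.
Next: October 2020 → Oct 2 2020.
November 2020: Nov 2 2020.

Oct 2 2020, Nov 2 2020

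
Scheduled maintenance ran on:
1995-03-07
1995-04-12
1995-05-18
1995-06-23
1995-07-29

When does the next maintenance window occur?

Every event comes 36 days after the last (36, 36, 36, 36).
1995-07-29 + 36 days = 1995-09-03.

1995-09-03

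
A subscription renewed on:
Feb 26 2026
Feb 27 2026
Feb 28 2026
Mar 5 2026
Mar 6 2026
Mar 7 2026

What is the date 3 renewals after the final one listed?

Gaps: 1, 1, 5, 1, 1 days — not constant, but cyclic with period 3.
The events fall on every Thursday, Friday and Saturday.
The following Thursday is Mar 12 2026.
The following Friday is Mar 13 2026.
Next Saturday: Mar 14 2026.

Mar 14 2026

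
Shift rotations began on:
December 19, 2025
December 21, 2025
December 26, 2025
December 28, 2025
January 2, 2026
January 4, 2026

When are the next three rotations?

The gap pattern 2, 5, 2, 5, 2 repeats every 2 events.
These are the Fridays and Sundays of each week.
Next Friday: January 9, 2026.
Next Sunday: January 11, 2026.
The following Friday is January 16, 2026.

January 9, 2026; January 11, 2026; January 16, 2026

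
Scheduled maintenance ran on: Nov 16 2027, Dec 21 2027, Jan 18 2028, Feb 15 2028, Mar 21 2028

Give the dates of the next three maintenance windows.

All dates are Tuesdays, 35, 28, 28, 35 days apart.
Specifically, the 3rd Tuesday of each month.
April 2028 — 3rd Tuesday is Apr 18 2028.
3rd Tuesday of May 2028: May 16 2028.
June 2028 — 3rd Tuesday is Jun 20 2028.

Apr 18 2028, May 16 2028, Jun 20 2028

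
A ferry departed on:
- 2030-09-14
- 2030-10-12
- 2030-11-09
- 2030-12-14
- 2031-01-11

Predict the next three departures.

2031-02-08, 2031-03-08, 2031-04-12

Gaps: 28, 28, 35, 28 days — a mix of 28 and 35. Every date is a Saturday.
Each is the 2nd Saturday of its month.
2nd Saturday of February 2031: 2031-02-08.
2nd Saturday of March 2031: 2031-03-08.
2nd Saturday of April 2031: 2031-04-12.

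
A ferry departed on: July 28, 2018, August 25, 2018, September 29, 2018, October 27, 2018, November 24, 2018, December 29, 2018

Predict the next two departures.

January 26, 2019; February 23, 2019

Every date is a Saturday; gaps 28, 35, 28, 28, 35 days.
Each is the last Saturday of its month (at least one falls on the 29th or later, ruling out '4th Saturday').
Last Saturday of January 2019: January 26, 2019.
Last Saturday of February 2019: February 23, 2019.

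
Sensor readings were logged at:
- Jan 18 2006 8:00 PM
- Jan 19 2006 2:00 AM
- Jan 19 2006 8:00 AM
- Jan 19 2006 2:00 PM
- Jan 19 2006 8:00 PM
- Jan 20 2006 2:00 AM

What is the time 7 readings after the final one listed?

Gaps: 6, 6, 6, 6, 6 hours — each event is 6 hours after the previous one.
Jan 20 2006 2:00 AM + 6 h = Jan 20 2006 8:00 AM.
Jan 20 2006 8:00 AM + 6 h = Jan 20 2006 2:00 PM.
Jan 20 2006 2:00 PM + 6 h = Jan 20 2006 8:00 PM.
Jan 20 2006 8:00 PM + 6 h = Jan 21 2006 2:00 AM.
Jan 21 2006 2:00 AM + 6 h = Jan 21 2006 8:00 AM.
Jan 21 2006 8:00 AM + 6 h = Jan 21 2006 2:00 PM.
Jan 21 2006 2:00 PM + 6 h = Jan 21 2006 8:00 PM.

Jan 21 2006 8:00 PM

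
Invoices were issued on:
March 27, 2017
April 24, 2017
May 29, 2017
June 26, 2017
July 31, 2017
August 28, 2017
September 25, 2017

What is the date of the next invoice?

These are Mondays with 28, 35, 28, 35, 28, 28-day gaps.
Each is the final Monday of its month — May 29, 2017 is past the 28th, so '4th Monday' doesn't fit.
October 2017 ends with Monday October 30, 2017.

October 30, 2017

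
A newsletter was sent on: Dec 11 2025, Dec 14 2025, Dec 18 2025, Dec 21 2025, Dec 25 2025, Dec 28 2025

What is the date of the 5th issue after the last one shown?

Jan 15 2026

Gaps: 3, 4, 3, 4, 3 days — not constant, but cyclic with period 2.
The events fall on every Thursday and Sunday.
Next Thursday: Jan 1 2026.
The following Sunday is Jan 4 2026.
Next Thursday: Jan 8 2026.
Next Sunday: Jan 11 2026.
The following Thursday is Jan 15 2026.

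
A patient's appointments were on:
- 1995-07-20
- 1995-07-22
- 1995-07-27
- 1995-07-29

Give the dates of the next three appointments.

Gaps: 2, 5, 2 days — not constant, but cyclic with period 2.
The events fall on every Thursday and Saturday.
Next Thursday: 1995-08-03.
The following Saturday is 1995-08-05.
Next Thursday: 1995-08-10.

1995-08-03, 1995-08-05, 1995-08-10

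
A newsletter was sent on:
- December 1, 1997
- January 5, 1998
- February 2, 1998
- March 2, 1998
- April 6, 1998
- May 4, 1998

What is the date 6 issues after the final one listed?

November 2, 1998

Gaps: 35, 28, 28, 35, 28 days — a mix of 28 and 35. Every date is a Monday.
Each is the 1st Monday of its month.
1st Monday of June 1998: June 1, 1998.
1st Monday of July 1998: July 6, 1998.
1st Monday of August 1998: August 3, 1998.
September 1998 — 1st Monday is September 7, 1998.
October 1998 — 1st Monday is October 5, 1998.
1st Monday of November 1998: November 2, 1998.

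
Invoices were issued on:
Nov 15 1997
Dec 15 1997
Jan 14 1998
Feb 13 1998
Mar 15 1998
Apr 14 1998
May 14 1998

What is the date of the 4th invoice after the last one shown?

Sep 11 1998

The spacing is 30, 30, 30, 30, 30, 30 days — always 30 days.
May 14 1998 + 30 days = Jun 13 1998.
Jun 13 1998 + 30 days = Jul 13 1998.
Jul 13 1998 + 30 days = Aug 12 1998.
Aug 12 1998 + 30 days = Sep 11 1998.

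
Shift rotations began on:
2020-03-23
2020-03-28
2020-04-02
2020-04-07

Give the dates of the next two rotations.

2020-04-12, 2020-04-17

Gaps between consecutive events: 5, 5, 5 days — a constant 5-day interval.
2020-04-07 + 5 days = 2020-04-12.
2020-04-12 + 5 days = 2020-04-17.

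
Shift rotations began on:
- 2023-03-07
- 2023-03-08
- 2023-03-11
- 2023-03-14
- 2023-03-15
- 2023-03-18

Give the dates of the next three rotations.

Gaps: 1, 3, 3, 1, 3 days — not constant, but cyclic with period 3.
The events fall on every Tuesday, Wednesday and Saturday.
Next Tuesday: 2023-03-21.
The following Wednesday is 2023-03-22.
Next Saturday: 2023-03-25.

2023-03-21, 2023-03-22, 2023-03-25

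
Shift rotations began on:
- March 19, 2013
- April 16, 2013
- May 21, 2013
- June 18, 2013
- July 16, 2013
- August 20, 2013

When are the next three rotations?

September 17, 2013; October 15, 2013; November 19, 2013

These are Tuesdays at 28- or 35-day spacing (28, 35, 28, 28, 35).
The pattern: 3rd Tuesday of the month.
September 2013 — 3rd Tuesday is September 17, 2013.
3rd Tuesday of October 2013: October 15, 2013.
3rd Tuesday of November 2013: November 19, 2013.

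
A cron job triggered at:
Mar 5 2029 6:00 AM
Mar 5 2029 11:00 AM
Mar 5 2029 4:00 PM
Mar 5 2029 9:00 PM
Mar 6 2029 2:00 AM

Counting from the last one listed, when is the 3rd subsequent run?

Mar 6 2029 5:00 PM

The interval is a steady 5 hours (5, 5, 5, 5).
Mar 6 2029 2:00 AM + 5 h = Mar 6 2029 7:00 AM.
Mar 6 2029 7:00 AM + 5 h = Mar 6 2029 12:00 PM.
Mar 6 2029 12:00 PM + 5 h = Mar 6 2029 5:00 PM.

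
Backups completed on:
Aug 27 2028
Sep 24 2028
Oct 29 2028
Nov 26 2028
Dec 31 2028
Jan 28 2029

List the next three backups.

Feb 25 2029, Mar 25 2029, Apr 29 2029

All Sundays; the gaps (28, 35, 28, 35, 28) vary with month length.
This is the last Sunday of each month.
Last Sunday of February 2029: Feb 25 2029.
Last Sunday of March 2029: Mar 25 2029.
Last Sunday of April 2029: Apr 29 2029.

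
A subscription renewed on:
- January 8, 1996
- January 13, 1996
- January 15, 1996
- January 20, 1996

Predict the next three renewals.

Gaps: 5, 2, 5 days — not constant, but cyclic with period 2.
The events fall on every Monday and Saturday.
The following Monday is January 22, 1996.
The following Saturday is January 27, 1996.
The following Monday is January 29, 1996.

January 22, 1996; January 27, 1996; January 29, 1996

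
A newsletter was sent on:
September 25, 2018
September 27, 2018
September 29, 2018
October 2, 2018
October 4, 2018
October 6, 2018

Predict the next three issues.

Every event lands on a Tuesday or Thursday or Saturday (gaps cycle 2, 2, 3, 2, 2).
So the schedule is: every Tuesday, Thursday and Saturday.
The following Tuesday is October 9, 2018.
The following Thursday is October 11, 2018.
Next Saturday: October 13, 2018.

October 9, 2018; October 11, 2018; October 13, 2018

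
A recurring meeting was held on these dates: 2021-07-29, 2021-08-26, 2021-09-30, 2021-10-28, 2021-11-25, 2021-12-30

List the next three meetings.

These are Thursdays with 28, 35, 28, 28, 35-day gaps.
Each is the final Thursday of its month — 2021-07-29 is past the 28th, so '4th Thursday' doesn't fit.
January 2022 ends with Thursday 2022-01-27.
February 2022 ends with Thursday 2022-02-24.
March 2022 ends with Thursday 2022-03-31.

2022-01-27, 2022-02-24, 2022-03-31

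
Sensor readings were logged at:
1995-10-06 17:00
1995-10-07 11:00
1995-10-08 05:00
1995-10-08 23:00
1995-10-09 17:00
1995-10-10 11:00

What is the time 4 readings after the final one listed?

1995-10-13 11:00

The interval is a steady 18 hours (18, 18, 18, 18, 18).
1995-10-10 11:00 + 18 h = 1995-10-11 05:00.
1995-10-11 05:00 + 18 h = 1995-10-11 23:00.
1995-10-11 23:00 + 18 h = 1995-10-12 17:00.
1995-10-12 17:00 + 18 h = 1995-10-13 11:00.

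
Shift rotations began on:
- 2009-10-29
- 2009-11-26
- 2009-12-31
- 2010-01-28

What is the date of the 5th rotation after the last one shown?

Every date is a Thursday; gaps 28, 35, 28 days.
Each is the last Thursday of its month (at least one falls on the 29th or later, ruling out '4th Thursday').
Last Thursday of February 2010: 2010-02-25.
Last Thursday of March 2010: 2010-03-25.
April 2010 ends with Thursday 2010-04-29.
Last Thursday of May 2010: 2010-05-27.
June 2010 ends with Thursday 2010-06-24.

2010-06-24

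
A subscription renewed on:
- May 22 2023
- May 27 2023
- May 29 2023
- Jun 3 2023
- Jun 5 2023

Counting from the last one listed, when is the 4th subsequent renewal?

Jun 19 2023

Gaps: 5, 2, 5, 2 days — not constant, but cyclic with period 2.
The events fall on every Monday and Saturday.
The following Saturday is Jun 10 2023.
The following Monday is Jun 12 2023.
The following Saturday is Jun 17 2023.
Next Monday: Jun 19 2023.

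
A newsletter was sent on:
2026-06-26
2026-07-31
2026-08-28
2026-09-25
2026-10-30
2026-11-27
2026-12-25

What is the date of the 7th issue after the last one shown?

2027-07-30

All Fridays; the gaps (35, 28, 28, 35, 28, 28) vary with month length.
This is the last Friday of each month.
Last Friday of January 2027: 2027-01-29.
February 2027 ends with Friday 2027-02-26.
Last Friday of March 2027: 2027-03-26.
Last Friday of April 2027: 2027-04-30.
May 2027 ends with Friday 2027-05-28.
Last Friday of June 2027: 2027-06-25.
July 2027 ends with Friday 2027-07-30.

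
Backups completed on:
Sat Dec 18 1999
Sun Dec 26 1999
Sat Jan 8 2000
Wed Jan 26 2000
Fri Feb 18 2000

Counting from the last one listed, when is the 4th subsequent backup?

The spacing grows by 5 each time: 8, 13, 18, 23 days.
Next gap: 28 days. Fri Feb 18 2000 + 28 days = Fri Mar 17 2000.
Next gap: 33 days. Fri Mar 17 2000 + 33 days = Wed Apr 19 2000.
Next gap: 38 days. Wed Apr 19 2000 + 38 days = Sat May 27 2000.
Next gap: 43 days. Sat May 27 2000 + 43 days = Sun Jul 9 2000.

Sun Jul 9 2000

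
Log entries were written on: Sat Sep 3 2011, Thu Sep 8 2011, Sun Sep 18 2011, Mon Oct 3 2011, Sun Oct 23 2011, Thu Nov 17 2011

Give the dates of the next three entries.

Gaps: 5, 10, 15, 20, 25 days — each gap is 5 larger than the previous one.
Next gap: 30 days. Thu Nov 17 2011 + 30 days = Sat Dec 17 2011.
Next gap: 35 days. Sat Dec 17 2011 + 35 days = Sat Jan 21 2012.
Next gap: 40 days. Sat Jan 21 2012 + 40 days = Thu Mar 1 2012.

Sat Dec 17 2011, Sat Jan 21 2012, Thu Mar 1 2012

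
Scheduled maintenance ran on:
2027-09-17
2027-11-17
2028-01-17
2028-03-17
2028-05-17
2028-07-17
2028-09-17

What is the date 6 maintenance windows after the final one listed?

Gaps: 61, 61, 60, 61, 61, 62 days — not constant. Every event is on the 17th of the month.
Pattern: the 17th of every 2 months.
November 2028: 2028-11-17.
Next: January 2029 → 2029-01-17.
Next: March 2029 → 2029-03-17.
Next: May 2029 → 2029-05-17.
July 2029: 2029-07-17.
Next: September 2029 → 2029-09-17.

2029-09-17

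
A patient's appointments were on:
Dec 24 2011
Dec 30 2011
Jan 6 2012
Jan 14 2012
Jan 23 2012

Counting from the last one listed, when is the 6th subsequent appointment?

Gaps: 6, 7, 8, 9 days — each gap is 1 larger than the previous one.
Next gap: 10 days. Jan 23 2012 + 10 days = Feb 2 2012.
Next gap: 11 days. Feb 2 2012 + 11 days = Feb 13 2012.
Next gap: 12 days. Feb 13 2012 + 12 days = Feb 25 2012.
Next gap: 13 days. Feb 25 2012 + 13 days = Mar 9 2012.
Next gap: 14 days. Mar 9 2012 + 14 days = Mar 23 2012.
Next gap: 15 days. Mar 23 2012 + 15 days = Apr 7 2012.

Apr 7 2012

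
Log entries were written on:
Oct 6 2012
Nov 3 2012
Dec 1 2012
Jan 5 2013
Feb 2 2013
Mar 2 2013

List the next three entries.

Gaps: 28, 28, 35, 28, 28 days — a mix of 28 and 35. Every date is a Saturday.
Each is the 1st Saturday of its month.
April 2013 — 1st Saturday is Apr 6 2013.
May 2013 — 1st Saturday is May 4 2013.
1st Saturday of June 2013: Jun 1 2013.

Apr 6 2013, May 4 2013, Jun 1 2013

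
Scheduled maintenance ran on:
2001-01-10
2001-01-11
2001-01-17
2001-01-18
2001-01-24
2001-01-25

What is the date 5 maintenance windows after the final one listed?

2001-02-14

Every event lands on a Wednesday or Thursday (gaps cycle 1, 6, 1, 6, 1).
So the schedule is: every Wednesday and Thursday.
The following Wednesday is 2001-01-31.
Next Thursday: 2001-02-01.
The following Wednesday is 2001-02-07.
Next Thursday: 2001-02-08.
Next Wednesday: 2001-02-14.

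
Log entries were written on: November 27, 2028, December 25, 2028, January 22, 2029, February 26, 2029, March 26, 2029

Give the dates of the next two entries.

April 23, 2029; May 28, 2029

All dates are Mondays, 28, 28, 35, 28 days apart.
Specifically, the 4th Monday of each month.
4th Monday of April 2029: April 23, 2029.
4th Monday of May 2029: May 28, 2029.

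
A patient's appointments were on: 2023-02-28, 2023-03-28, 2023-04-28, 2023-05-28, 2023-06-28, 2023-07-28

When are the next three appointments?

Gaps: 28, 31, 30, 31, 30 days — not constant. Every event is on the 28th of the month.
Pattern: the 28th of each month.
Next: August 2023 → 2023-08-28.
Next: September 2023 → 2023-09-28.
Next: October 2023 → 2023-10-28.

2023-08-28, 2023-09-28, 2023-10-28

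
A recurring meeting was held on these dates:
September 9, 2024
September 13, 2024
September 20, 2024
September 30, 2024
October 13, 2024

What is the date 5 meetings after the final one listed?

Gaps: 4, 7, 10, 13 days — each gap is 3 larger than the previous one.
Next gap: 16 days. October 13, 2024 + 16 days = October 29, 2024.
Next gap: 19 days. October 29, 2024 + 19 days = November 17, 2024.
Next gap: 22 days. November 17, 2024 + 22 days = December 9, 2024.
Next gap: 25 days. December 9, 2024 + 25 days = January 3, 2025.
Next gap: 28 days. January 3, 2025 + 28 days = January 31, 2025.

January 31, 2025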